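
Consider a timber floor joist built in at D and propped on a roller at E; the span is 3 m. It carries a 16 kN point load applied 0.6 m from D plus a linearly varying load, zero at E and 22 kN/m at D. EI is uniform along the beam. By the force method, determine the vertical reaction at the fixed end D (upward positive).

R_D = 41.5 kN

Take the reaction at E as the redundant and release it; the primary structure is a cantilever fixed at D.
Downward deflection at the released point E due to the loads:
  point load 16 at a = 0.6: Pa²(3L − a)/(6EI) = 8.064/EI
  triangular load, peak 22 at the fixed end: w₀L⁴/(30EI) = 59.4/EI
  δ_0 = 67.46/EI
Flexibility coefficient — unit upward force at E: δ_{EE} = L³/(3EI) = 9/EI.
Compatibility at E: δ_0 − R_E·δ_{EE} = 0, so R_E = 67.46/9 = 7.496 kN.
Vertical equilibrium: R_D = ΣP − R_E = 49 − 7.496 = 41.5 kN.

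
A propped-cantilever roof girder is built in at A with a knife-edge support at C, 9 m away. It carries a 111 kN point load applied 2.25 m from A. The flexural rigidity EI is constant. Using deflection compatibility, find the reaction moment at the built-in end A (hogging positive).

M_A = 163.9 kN·m

Take the reaction at C as the redundant and release it; the primary structure is a cantilever fixed at A.
Free-end deflection of the primary structure under the applied loading (downward +):
  point load 111 at a = 2.25: Pa²(3L − a)/(6EI) = 2318/EI
Flexibility coefficient — unit upward force at C: δ_{CC} = L³/(3EI) = 243/EI.
Compatibility at C: δ_0 − R_C·δ_{CC} = 0, so R_C = 2318/243 = 9.539 kN.
Moment equilibrium about A: M_A = Σ(load moments about A) − R_C·L = 249.8 − 9.539×9 = 163.9 kN·m.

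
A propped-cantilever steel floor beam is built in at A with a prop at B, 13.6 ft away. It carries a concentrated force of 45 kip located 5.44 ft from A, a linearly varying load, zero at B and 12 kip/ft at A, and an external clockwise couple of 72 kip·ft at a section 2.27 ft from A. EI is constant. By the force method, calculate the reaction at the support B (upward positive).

R_B = 28.11 kip

Choose R_B as the redundant. The primary structure is the cantilever fixed at A.
Primary-structure tip deflection at B by superposition:
  point load 45 at a = 5.44: Pa²(3L − a)/(6EI) = 7848/EI
  triangular load, peak 12 at the fixed end: w₀L⁴/(30EI) = 13684/EI
  clockwise couple 72 at a = 2.27: M₀a(2L − a)/(2EI) = 2037/EI
  δ_0 = 23570/EI
Tip deflection under a unit load at B: L³/(3EI) = 838.5/EI.
The prop prevents deflection at B: R_B = δ_0/δ_{BB} = 23570/838.5 = 28.11 kip.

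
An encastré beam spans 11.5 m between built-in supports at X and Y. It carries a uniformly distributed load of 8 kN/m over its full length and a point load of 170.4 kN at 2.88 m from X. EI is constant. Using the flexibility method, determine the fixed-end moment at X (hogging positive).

Take the two fixed-end moments M_X, M_Y as redundants; the released structure is the simple span XY.
End rotations of the released simple span under the applied load (×1/EI):
  at X: UDL 8: wL³/(24EI) = 507/EI
  at Y: UDL 8: wL³/(24EI) = 507/EI
  at X: point load 170.4 at a = 2.88: Pab(L + b)/(6LEI) = 1234/EI
  at Y: point load 170.4 at a = 2.88: Pab(L + a)/(6LEI) = 881.6/EI
  θ_X0 = 1740/EI,  θ_Y0 = 1389/EI
Flexibility coefficients: a unit moment at one end gives L/(3EI) there and L/(6EI) at the far end, so f₁₁ = f₂₂ = 3.833/EI and f₁₂ = f₂₁ = 1.917/EI.
Compatibility — zero rotation at each built-in end:
  3.833 M_X + 1.917 M_Y = 1740
  1.917 M_X + 3.833 M_Y = 1389
Solving the pair gives M_X = 363.9 kN·m and M_Y = 180.3 kN·m (hogging).

M_X = 363.9 kN·m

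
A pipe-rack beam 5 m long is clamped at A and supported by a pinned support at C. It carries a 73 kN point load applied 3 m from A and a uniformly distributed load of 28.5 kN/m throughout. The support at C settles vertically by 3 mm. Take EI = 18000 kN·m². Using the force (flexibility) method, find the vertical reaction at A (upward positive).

R_A = 131.8 kN

Release the roller at C. Primary structure: cantilever fixed at A.
Deflection at C on the released cantilever, summing each load's contribution:
  point load 73 at a = 3: Pa²(3L − a)/(6EI) = 1314/EI
  UDL 28.5: wL⁴/(8EI) = 2227/EI
  δ_0 = 3541/EI
Flexibility coefficient — unit upward force at C: δ_{CC} = L³/(3EI) = 41.67/EI.
With EI = 18000 kN·m²: δ_0 = 0.1967 m and δ_{CC} = 0.002315 m/kN.
Compatibility — the beam at C must follow the support down by 0.003 m: δ_0 − R_C·δ_{CC} = 0.003, so R_C = (0.1967 − 0.003)/0.002315 = 83.68 kN.
Vertical equilibrium: R_A = ΣP − R_C = 215.5 − 83.68 = 131.8 kN.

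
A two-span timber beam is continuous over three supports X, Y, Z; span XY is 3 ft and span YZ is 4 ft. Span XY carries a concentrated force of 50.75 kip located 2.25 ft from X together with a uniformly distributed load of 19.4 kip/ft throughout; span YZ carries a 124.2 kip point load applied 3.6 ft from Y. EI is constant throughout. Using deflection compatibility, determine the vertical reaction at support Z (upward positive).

Insert a hinge at Y; M_Y is the redundant, and each span becomes simply supported.
End slopes at the hinge Y, treating each span as simply supported:
  span XY: point load 50.75 at a = 2.25: Pab(L + a)/(6LEI) = 24.98/EI
  span XY: UDL 19.4: wL³/(24EI) = 21.82/EI
  span YZ: point load 124.2 at a = 3.6: Pab(L + b)/(6LEI) = 32.79/EI
  relative rotation θ_0 = (46.8 + 32.79)/EI = 79.59/EI
A unit hogging moment at Y produces rotation L₁/(3EI) + L₂/(3EI) = 2.333/EI.
Compatibility: M_Y·(L₁+L₂)/(3EI) = θ_0, giving M_Y = 34.11 kip·ft (hogging).
Span YZ, ΣM about Z: R_Y^{YZ}·4 = 49.68 + 34.11, so R_Y^{YZ} = 20.95 kip and R_Z = 124.2 − 20.95 = 103.3 kip.

R_Z = 103.3 kip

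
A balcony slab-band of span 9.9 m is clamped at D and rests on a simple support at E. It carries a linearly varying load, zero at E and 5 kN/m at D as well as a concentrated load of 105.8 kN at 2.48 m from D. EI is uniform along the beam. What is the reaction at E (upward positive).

R_E = 14.08 kN

Take the reaction at E as the redundant and release it; the primary structure is a cantilever fixed at D.
Primary-structure tip deflection at E by superposition:
  triangular load, peak 5 at the fixed end: w₀L⁴/(30EI) = 1601/EI
  point load 105.8 at a = 2.48: Pa²(3L − a)/(6EI) = 2952/EI
  δ_0 = 4553/EI
Tip deflection under a unit load at E: L³/(3EI) = 323.4/EI.
Compatibility at E: δ_0 − R_E·δ_{EE} = 0, so R_E = 4553/323.4 = 14.08 kN.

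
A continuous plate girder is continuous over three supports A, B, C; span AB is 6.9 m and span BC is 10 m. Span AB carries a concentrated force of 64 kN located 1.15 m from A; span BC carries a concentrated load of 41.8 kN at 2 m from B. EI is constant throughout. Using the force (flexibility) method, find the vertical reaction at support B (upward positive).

R_B = 56.41 kN

Release continuity at B by inserting a hinge; the redundant is the internal moment M_B. The primary structure is two simply-supported spans AB and BC.
Discontinuity in slope at B on the released structure — sum the simple-span end rotations:
  span AB: point load 64 at a = 1.15: Pab(L + a)/(6LEI) = 82.29/EI
  span BC: point load 41.8 at a = 2: Pab(L + b)/(6LEI) = 200.6/EI
  relative rotation θ_0 = (82.29 + 200.6)/EI = 282.9/EI
A unit hogging moment at B produces rotation L₁/(3EI) + L₂/(3EI) = 5.633/EI.
Slope continuity at B: θ_0 = M_B·5.633/EI, so M_B = 282.9/5.633 = 50.22 kN·m (hogging).
Span AB, ΣM about A with M_B applied at B: R_B^{AB}·6.9 = 73.6 + 50.22, so R_B^{AB} = 17.95 kN and R_A = 64 − 17.95 = 46.05 kN.
Span BC, ΣM about C: R_B^{BC}·10 = 334.4 + 50.22, so R_B^{BC} = 38.46 kN and R_C = 41.8 − 38.46 = 3.338 kN.
R_B = 17.95 + 38.46 = 56.41 kN.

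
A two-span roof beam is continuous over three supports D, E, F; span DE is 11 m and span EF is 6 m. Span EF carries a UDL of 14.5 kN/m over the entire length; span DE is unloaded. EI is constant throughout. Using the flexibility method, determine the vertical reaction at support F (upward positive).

R_F = 39.66 kN

Take M_E as the redundant. Released structure: two simple spans DE and EF with a hinge at E.
End slopes at the hinge E, treating each span as simply supported:
  span EF: UDL 14.5: wL³/(24EI) = 130.5/EI
  relative rotation θ_0 = (0 + 130.5)/EI = 130.5/EI
A unit hogging moment at E produces rotation L₁/(3EI) + L₂/(3EI) = 5.667/EI.
Compatibility: M_E·(L₁+L₂)/(3EI) = θ_0, giving M_E = 23.03 kN·m (hogging).
Span EF, ΣM about F: R_E^{EF}·6 = 261 + 23.03, so R_E^{EF} = 47.34 kN and R_F = 87 − 47.34 = 39.66 kN.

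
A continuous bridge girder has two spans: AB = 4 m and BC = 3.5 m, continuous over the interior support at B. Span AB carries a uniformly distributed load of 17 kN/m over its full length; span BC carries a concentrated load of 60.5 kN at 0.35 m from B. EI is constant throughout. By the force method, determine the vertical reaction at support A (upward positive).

Take M_B as the redundant. Released structure: two simple spans AB and BC with a hinge at B.
Rotations at B on the released spans (each span's end-slope, ×1/EI):
  span AB: UDL 17: wL³/(24EI) = 45.33/EI
  span BC: point load 60.5 at a = 0.35: Pab(L + b)/(6LEI) = 21.12/EI
  relative rotation θ_0 = (45.33 + 21.12)/EI = 66.46/EI
A unit hogging moment at B produces rotation L₁/(3EI) + L₂/(3EI) = 2.5/EI.
Slope continuity at B: θ_0 = M_B·2.5/EI, so M_B = 66.46/2.5 = 26.58 kN·m (hogging).
Span AB, ΣM about A with M_B applied at B: R_B^{AB}·4 = 136 + 26.58, so R_B^{AB} = 40.65 kN and R_A = 68 − 40.65 = 27.35 kN.

R_A = 27.35 kN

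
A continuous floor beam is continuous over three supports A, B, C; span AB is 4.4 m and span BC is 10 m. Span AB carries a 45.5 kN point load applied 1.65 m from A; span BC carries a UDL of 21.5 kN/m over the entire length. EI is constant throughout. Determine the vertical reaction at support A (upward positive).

R_A = -16.22 kN

Release continuity at B by inserting a hinge; the redundant is the internal moment M_B. The primary structure is two simply-supported spans AB and BC.
Discontinuity in slope at B on the released structure — sum the simple-span end rotations:
  span AB: point load 45.5 at a = 1.65: Pab(L + a)/(6LEI) = 47.31/EI
  span BC: UDL 21.5: wL³/(24EI) = 895.8/EI
  relative rotation θ_0 = (47.31 + 895.8)/EI = 943.1/EI
A unit hogging moment at B produces rotation L₁/(3EI) + L₂/(3EI) = 4.8/EI.
Slope continuity at B: θ_0 = M_B·4.8/EI, so M_B = 943.1/4.8 = 196.5 kN·m (hogging).
Span AB, ΣM about A with M_B applied at B: R_B^{AB}·4.4 = 75.08 + 196.5, so R_B^{AB} = 61.72 kN and R_A = 45.5 − 61.72 = -16.22 kN.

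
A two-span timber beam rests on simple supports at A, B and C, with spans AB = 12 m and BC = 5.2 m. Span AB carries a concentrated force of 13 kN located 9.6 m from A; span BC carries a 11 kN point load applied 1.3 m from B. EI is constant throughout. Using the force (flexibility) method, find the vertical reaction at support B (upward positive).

R_B = 23.75 kN

Release continuity at B by inserting a hinge; the redundant is the internal moment M_B. The primary structure is two simply-supported spans AB and BC.
Rotations at B on the released spans (each span's end-slope, ×1/EI):
  span AB: point load 13 at a = 9.6: Pab(L + a)/(6LEI) = 89.86/EI
  span BC: point load 11 at a = 1.3: Pab(L + b)/(6LEI) = 16.27/EI
  relative rotation θ_0 = (89.86 + 16.27)/EI = 106.1/EI
A unit hogging moment at B produces rotation L₁/(3EI) + L₂/(3EI) = 5.733/EI.
Slope continuity at B: θ_0 = M_B·5.733/EI, so M_B = 106.1/5.733 = 18.51 kN·m (hogging).
Span AB, ΣM about A with M_B applied at B: R_B^{AB}·12 = 124.8 + 18.51, so R_B^{AB} = 11.94 kN and R_A = 13 − 11.94 = 1.058 kN.
Span BC, ΣM about C: R_B^{BC}·5.2 = 42.9 + 18.51, so R_B^{BC} = 11.81 kN and R_C = 11 − 11.81 = -0.8096 kN.
R_B = 11.94 + 11.81 = 23.75 kN.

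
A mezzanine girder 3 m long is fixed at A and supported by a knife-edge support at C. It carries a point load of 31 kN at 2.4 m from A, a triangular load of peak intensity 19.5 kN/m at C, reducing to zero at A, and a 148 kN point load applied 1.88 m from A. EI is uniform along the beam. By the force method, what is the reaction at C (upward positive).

Remove the prop at C; the released (primary) structure is a cantilever built in at A.
Free-end deflection of the primary structure under the applied loading (downward +):
  point load 31 at a = 2.4: Pa²(3L − a)/(6EI) = 196.4/EI
  triangular load, peak 19.5 at the free end: 11w₀L⁴/(120EI) = 144.8/EI
  point load 148 at a = 1.88: Pa²(3L − a)/(6EI) = 620.7/EI
  δ_0 = 961.9/EI
Tip deflection under a unit load at C: L³/(3EI) = 9/EI.
Compatibility at C: δ_0 − R_C·δ_{CC} = 0, so R_C = 961.9/9 = 106.9 kN.

R_C = 106.9 kN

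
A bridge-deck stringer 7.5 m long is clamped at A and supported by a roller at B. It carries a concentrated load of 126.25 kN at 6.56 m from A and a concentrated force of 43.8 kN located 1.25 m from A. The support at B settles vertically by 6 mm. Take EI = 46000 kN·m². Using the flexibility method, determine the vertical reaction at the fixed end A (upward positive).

Release the roller at B. Primary structure: cantilever fixed at A.
Downward deflection at the released point B due to the loads:
  point load 126.25 at a = 6.56: Pa²(3L − a)/(6EI) = 14434/EI
  point load 43.8 at a = 1.25: Pa²(3L − a)/(6EI) = 242.4/EI
  δ_0 = 14676/EI
Tip deflection under a unit load at B: L³/(3EI) = 140.6/EI.
With EI = 46000 kN·m²: δ_0 = 0.31904 m and δ_{BB} = 0.003057 m/kN.
Compatibility — the beam at B must follow the support down by 0.006 m: δ_0 − R_B·δ_{BB} = 0.006, so R_B = (0.31904 − 0.006)/0.003057 = 102.4 kN.
Vertical equilibrium: R_A = ΣP − R_B = 170.1 − 102.4 = 67.65 kN.

R_A = 67.65 kN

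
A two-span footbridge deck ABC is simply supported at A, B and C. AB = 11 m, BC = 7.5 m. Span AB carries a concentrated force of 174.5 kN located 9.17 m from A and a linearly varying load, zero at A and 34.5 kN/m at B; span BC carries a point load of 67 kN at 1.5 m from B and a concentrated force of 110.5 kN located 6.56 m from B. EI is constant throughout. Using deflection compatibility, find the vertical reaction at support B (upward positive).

Take M_B as the redundant. Released structure: two simple spans AB and BC with a hinge at B.
End slopes at the hinge B, treating each span as simply supported:
  span AB: point load 174.5 at a = 9.17: Pab(L + a)/(6LEI) = 894.9/EI
  span AB: triangular load, peak 34.5: w₀L³/(45EI) = 1020/EI
  span BC: point load 67 at a = 1.5: Pab(L + b)/(6LEI) = 180.9/EI
  span BC: point load 110.5 at a = 6.56: Pab(L + b)/(6LEI) = 127.8/EI
  relative rotation θ_0 = (1915 + 308.7)/EI = 2224/EI
A unit hogging moment at B produces rotation L₁/(3EI) + L₂/(3EI) = 6.167/EI.
Compatibility: M_B·(L₁+L₂)/(3EI) = θ_0, giving M_B = 360.7 kN·m (hogging).
Span AB, ΣM about A with M_B applied at B: R_B^{AB}·11 = 2992 + 360.7, so R_B^{AB} = 304.8 kN and R_A = 364.2 − 304.8 = 59.49 kN.
Span BC, ΣM about C: R_B^{BC}·7.5 = 505.9 + 360.7, so R_B^{BC} = 115.5 kN and R_C = 177.5 − 115.5 = 61.96 kN.
R_B = 304.8 + 115.5 = 420.3 kN.

R_B = 420.3 kN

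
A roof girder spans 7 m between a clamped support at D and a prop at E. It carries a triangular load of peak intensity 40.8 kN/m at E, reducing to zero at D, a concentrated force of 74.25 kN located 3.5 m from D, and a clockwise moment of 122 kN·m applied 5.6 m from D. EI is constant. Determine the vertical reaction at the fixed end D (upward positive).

Choose R_E as the redundant. The primary structure is the cantilever fixed at D.
Downward deflection at the released point E due to the loads:
  triangular load, peak 40.8 at the free end: 11w₀L⁴/(120EI) = 8980/EI
  point load 74.25 at a = 3.5: Pa²(3L − a)/(6EI) = 2653/EI
  clockwise couple 122 at a = 5.6: M₀a(2L − a)/(2EI) = 2869/EI
  δ_0 = 14502/EI
Flexibility coefficient — unit upward force at E: δ_{EE} = L³/(3EI) = 114.3/EI.
The prop prevents deflection at E: R_E = δ_0/δ_{EE} = 14502/114.3 = 126.8 kN.
Vertical equilibrium: R_D = ΣP − R_E = 217.1 − 126.8 = 90.21 kN.

R_D = 90.21 kN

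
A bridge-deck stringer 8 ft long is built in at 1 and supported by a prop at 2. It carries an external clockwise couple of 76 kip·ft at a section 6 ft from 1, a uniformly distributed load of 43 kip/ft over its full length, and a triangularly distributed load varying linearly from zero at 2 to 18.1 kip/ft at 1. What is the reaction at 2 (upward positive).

Remove the prop at 2; the released (primary) structure is a cantilever built in at 1.
Deflection at 2 on the released cantilever, summing each load's contribution:
  clockwise couple 76 at a = 6: M₀a(2L − a)/(2EI) = 2280/EI
  UDL 43: wL⁴/(8EI) = 22016/EI
  triangular load, peak 18.1 at the fixed end: w₀L⁴/(30EI) = 2471/EI
  δ_0 = 26767/EI
Tip deflection under a unit load at 2: L³/(3EI) = 170.7/EI.
The prop prevents deflection at 2: R_2 = δ_0/δ_{22} = 26767/170.7 = 156.8 kip.

R_2 = 156.8 kip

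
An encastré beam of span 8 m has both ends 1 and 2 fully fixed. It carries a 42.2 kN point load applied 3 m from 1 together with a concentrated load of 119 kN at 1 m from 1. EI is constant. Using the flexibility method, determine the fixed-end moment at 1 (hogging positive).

M_1 = 140.6 kN·m

Release both end moments; the primary structure is a simply-supported span 12 with redundants M_1 and M_2.
Simple-span end rotations at 1 and 2 under the given loads:
  at 1: point load 42.2 at a = 3: Pab(L + b)/(6LEI) = 171.4/EI
  at 2: point load 42.2 at a = 3: Pab(L + a)/(6LEI) = 145.1/EI
  at 1: point load 119 at a = 1: Pab(L + b)/(6LEI) = 260.3/EI
  at 2: point load 119 at a = 1: Pab(L + a)/(6LEI) = 156.2/EI
  θ_10 = 431.8/EI,  θ_20 = 301.2/EI
Flexibility coefficients: a unit moment at one end gives L/(3EI) there and L/(6EI) at the far end, so f₁₁ = f₂₂ = 2.667/EI and f₁₂ = f₂₁ = 1.333/EI.
Compatibility — zero rotation at each built-in end:
  2.667 M_1 + 1.333 M_2 = 431.8
  1.333 M_1 + 2.667 M_2 = 301.2
Solving the pair gives M_1 = 140.6 kN·m and M_2 = 42.69 kN·m (hogging).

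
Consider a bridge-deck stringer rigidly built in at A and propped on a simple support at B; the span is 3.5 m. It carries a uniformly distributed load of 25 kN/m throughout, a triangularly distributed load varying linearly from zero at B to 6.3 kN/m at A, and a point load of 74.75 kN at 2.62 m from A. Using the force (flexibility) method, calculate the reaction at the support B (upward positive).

R_B = 82.17 kN

Remove the prop at B; the released (primary) structure is a cantilever built in at A.
Downward deflection at the released point B due to the loads:
  UDL 25: wL⁴/(8EI) = 468.9/EI
  triangular load, peak 6.3 at the fixed end: w₀L⁴/(30EI) = 31.51/EI
  point load 74.75 at a = 2.62: Pa²(3L − a)/(6EI) = 673.9/EI
  δ_0 = 1174/EI
Tip deflection under a unit load at B: L³/(3EI) = 14.29/EI.
Compatibility at B: δ_0 − R_B·δ_{BB} = 0, so R_B = 1174/14.29 = 82.17 kN.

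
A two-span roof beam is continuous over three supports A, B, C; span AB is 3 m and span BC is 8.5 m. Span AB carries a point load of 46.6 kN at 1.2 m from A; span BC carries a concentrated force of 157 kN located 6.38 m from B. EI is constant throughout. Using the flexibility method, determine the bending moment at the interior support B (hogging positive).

Insert a hinge at B; M_B is the redundant, and each span becomes simply supported.
Discontinuity in slope at B on the released structure — sum the simple-span end rotations:
  span AB: point load 46.6 at a = 1.2: Pab(L + a)/(6LEI) = 23.49/EI
  span BC: point load 157 at a = 6.38: Pab(L + b)/(6LEI) = 442.2/EI
  relative rotation θ_0 = (23.49 + 442.2)/EI = 465.7/EI
A unit hogging moment at B produces rotation L₁/(3EI) + L₂/(3EI) = 3.833/EI.
Compatibility: M_B·(L₁+L₂)/(3EI) = θ_0, giving M_B = 121.5 kN·m (hogging).

M_B = 121.5 kN·m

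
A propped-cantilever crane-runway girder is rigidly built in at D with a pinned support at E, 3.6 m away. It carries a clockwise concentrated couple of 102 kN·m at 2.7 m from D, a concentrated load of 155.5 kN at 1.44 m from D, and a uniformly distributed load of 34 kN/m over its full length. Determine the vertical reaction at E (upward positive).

Release the roller at E. Primary structure: cantilever fixed at D.
Downward deflection at the released point E due to the loads:
  clockwise couple 102 at a = 2.7: M₀a(2L − a)/(2EI) = 619.6/EI
  point load 155.5 at a = 1.44: Pa²(3L − a)/(6EI) = 503/EI
  UDL 34: wL⁴/(8EI) = 713.8/EI
  δ_0 = 1837/EI
Tip deflection under a unit load at E: L³/(3EI) = 15.55/EI.
The prop prevents deflection at E: R_E = δ_0/δ_{EE} = 1837/15.55 = 118.1 kN.

R_E = 118.1 kN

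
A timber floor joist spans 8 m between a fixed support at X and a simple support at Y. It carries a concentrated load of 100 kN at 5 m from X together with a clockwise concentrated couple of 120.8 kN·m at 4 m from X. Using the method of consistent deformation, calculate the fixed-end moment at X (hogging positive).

M_X = 113.8 kN·m

Choose R_Y as the redundant. The primary structure is the cantilever fixed at X.
Free-end deflection of the primary structure under the applied loading (downward +):
  point load 100 at a = 5: Pa²(3L − a)/(6EI) = 7917/EI
  clockwise couple 120.8 at a = 4: M₀a(2L − a)/(2EI) = 2899/EI
  δ_0 = 10816/EI
Flexibility coefficient — unit upward force at Y: δ_{YY} = L³/(3EI) = 170.7/EI.
Compatibility at Y: δ_0 − R_Y·δ_{YY} = 0, so R_Y = 10816/170.7 = 63.37 kN.
Moment equilibrium about X: M_X = Σ(load moments about X) − R_Y·L = 620.8 − 63.37×8 = 113.8 kN·m.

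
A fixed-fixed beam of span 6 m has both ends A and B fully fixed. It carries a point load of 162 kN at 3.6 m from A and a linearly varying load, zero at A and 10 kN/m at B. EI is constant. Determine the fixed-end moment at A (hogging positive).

M_A = 105.3 kN·m

Take the two fixed-end moments M_A, M_B as redundants; the released structure is the simple span AB.
On the primary (simply-supported) span, the end slopes from the loading are:
  at A: point load 162 at a = 3.6: Pab(L + b)/(6LEI) = 326.6/EI
  at B: point load 162 at a = 3.6: Pab(L + a)/(6LEI) = 373.2/EI
  at A: triangular load, peak 10: 7w₀L³/(360EI) = 42/EI
  at B: triangular load, peak 10: w₀L³/(45EI) = 48/EI
  θ_A0 = 368.6/EI,  θ_B0 = 421.2/EI
Flexibility coefficients: a unit moment at one end gives L/(3EI) there and L/(6EI) at the far end, so f₁₁ = f₂₂ = 2/EI and f₁₂ = f₂₁ = 1/EI.
Compatibility — zero rotation at each built-in end:
  2 M_A + 1 M_B = 368.6
  1 M_A + 2 M_B = 421.2
Solving the pair gives M_A = 105.3 kN·m and M_B = 158 kN·m (hogging).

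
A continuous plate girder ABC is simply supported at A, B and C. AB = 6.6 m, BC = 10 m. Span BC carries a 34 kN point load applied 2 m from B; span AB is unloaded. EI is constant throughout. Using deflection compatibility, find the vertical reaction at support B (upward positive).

R_B = 34.62 kN

Release continuity at B by inserting a hinge; the redundant is the internal moment M_B. The primary structure is two simply-supported spans AB and BC.
End slopes at the hinge B, treating each span as simply supported:
  span BC: point load 34 at a = 2: Pab(L + b)/(6LEI) = 163.2/EI
  relative rotation θ_0 = (0 + 163.2)/EI = 163.2/EI
A unit hogging moment at B produces rotation L₁/(3EI) + L₂/(3EI) = 5.533/EI.
Compatibility: M_B·(L₁+L₂)/(3EI) = θ_0, giving M_B = 29.49 kN·m (hogging).
Span AB, ΣM about A with M_B applied at B: R_B^{AB}·6.6 = 0 + 29.49, so R_B^{AB} = 4.469 kN and R_A = 0 − 4.469 = -4.469 kN.
Span BC, ΣM about C: R_B^{BC}·10 = 272 + 29.49, so R_B^{BC} = 30.15 kN and R_C = 34 − 30.15 = 3.851 kN.
R_B = 4.469 + 30.15 = 34.62 kN.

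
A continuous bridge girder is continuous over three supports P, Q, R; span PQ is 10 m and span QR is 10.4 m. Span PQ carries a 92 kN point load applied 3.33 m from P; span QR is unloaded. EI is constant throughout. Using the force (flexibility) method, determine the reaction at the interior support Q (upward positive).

R_Q = 43.73 kN

Release continuity at Q by inserting a hinge; the redundant is the internal moment M_Q. The primary structure is two simply-supported spans PQ and QR.
Discontinuity in slope at Q on the released structure — sum the simple-span end rotations:
  span PQ: point load 92 at a = 3.33: Pab(L + a)/(6LEI) = 454/EI
  relative rotation θ_0 = (454 + 0)/EI = 454/EI
A unit hogging moment at Q produces rotation L₁/(3EI) + L₂/(3EI) = 6.8/EI.
Compatibility: M_Q·(L₁+L₂)/(3EI) = θ_0, giving M_Q = 66.76 kN·m (hogging).
Span PQ, ΣM about P with M_Q applied at Q: R_Q^{PQ}·10 = 306.4 + 66.76, so R_Q^{PQ} = 37.31 kN and R_P = 92 − 37.31 = 54.69 kN.
Span QR, ΣM about R: R_Q^{QR}·10.4 = 0 + 66.76, so R_Q^{QR} = 6.419 kN and R_R = 0 − 6.419 = -6.419 kN.
R_Q = 37.31 + 6.419 = 43.73 kN.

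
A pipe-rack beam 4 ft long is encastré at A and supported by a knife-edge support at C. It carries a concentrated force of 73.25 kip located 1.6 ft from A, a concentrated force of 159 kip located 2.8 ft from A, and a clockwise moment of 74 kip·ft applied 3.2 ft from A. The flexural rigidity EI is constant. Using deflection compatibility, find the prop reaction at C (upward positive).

R_C = 131.5 kip

Take the reaction at C as the redundant and release it; the primary structure is a cantilever fixed at A.
Downward deflection at the released point C due to the loads:
  point load 73.25 at a = 1.6: Pa²(3L − a)/(6EI) = 325/EI
  point load 159 at a = 2.8: Pa²(3L − a)/(6EI) = 1911/EI
  clockwise couple 74 at a = 3.2: M₀a(2L − a)/(2EI) = 568.3/EI
  δ_0 = 2805/EI
Flexibility coefficient — unit upward force at C: δ_{CC} = L³/(3EI) = 21.33/EI.
Compatibility at C: δ_0 − R_C·δ_{CC} = 0, so R_C = 2805/21.33 = 131.5 kip.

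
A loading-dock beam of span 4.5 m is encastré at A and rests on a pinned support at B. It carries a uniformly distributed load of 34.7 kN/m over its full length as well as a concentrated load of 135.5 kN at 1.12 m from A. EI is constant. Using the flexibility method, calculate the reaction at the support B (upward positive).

Remove the prop at B; the released (primary) structure is a cantilever built in at A.
Deflection at B on the released cantilever, summing each load's contribution:
  UDL 34.7: wL⁴/(8EI) = 1779/EI
  point load 135.5 at a = 1.12: Pa²(3L − a)/(6EI) = 350.7/EI
  δ_0 = 2129/EI
Flexibility coefficient — unit upward force at B: δ_{BB} = L³/(3EI) = 30.38/EI.
Compatibility at B: δ_0 − R_B·δ_{BB} = 0, so R_B = 2129/30.38 = 70.1 kN.

R_B = 70.1 kN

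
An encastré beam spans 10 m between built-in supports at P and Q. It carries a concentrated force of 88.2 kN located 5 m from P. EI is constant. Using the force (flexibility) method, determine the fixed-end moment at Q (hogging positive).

M_Q = 110.2 kN·m

Take the two fixed-end moments M_P, M_Q as redundants; the released structure is the simple span PQ.
On the primary (simply-supported) span, the end slopes from the loading are:
  at P: point load 88.2 at a = 5: Pab(L + b)/(6LEI) = 551.2/EI
  at Q: point load 88.2 at a = 5: Pab(L + a)/(6LEI) = 551.2/EI
  θ_P0 = 551.2/EI,  θ_Q0 = 551.2/EI
Flexibility coefficients: a unit moment at one end gives L/(3EI) there and L/(6EI) at the far end, so f₁₁ = f₂₂ = 3.333/EI and f₁₂ = f₂₁ = 1.667/EI.
Compatibility — zero rotation at each built-in end:
  3.333 M_P + 1.667 M_Q = 551.2
  1.667 M_P + 3.333 M_Q = 551.2
Solving the pair gives M_P = 110.2 kN·m and M_Q = 110.2 kN·m (hogging).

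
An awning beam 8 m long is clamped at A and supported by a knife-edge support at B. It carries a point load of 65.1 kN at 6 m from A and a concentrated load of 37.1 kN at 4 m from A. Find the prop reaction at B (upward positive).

Release the roller at B. Primary structure: cantilever fixed at A.
Deflection at B on the released cantilever, summing each load's contribution:
  point load 65.1 at a = 6: Pa²(3L − a)/(6EI) = 7031/EI
  point load 37.1 at a = 4: Pa²(3L − a)/(6EI) = 1979/EI
  δ_0 = 9009/EI
Tip deflection under a unit load at B: L³/(3EI) = 170.7/EI.
The prop prevents deflection at B: R_B = δ_0/δ_{BB} = 9009/170.7 = 52.79 kN.

R_B = 52.79 kN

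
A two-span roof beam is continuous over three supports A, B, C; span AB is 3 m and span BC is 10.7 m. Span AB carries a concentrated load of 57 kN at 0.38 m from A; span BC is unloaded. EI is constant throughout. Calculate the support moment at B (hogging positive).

Take M_B as the redundant. Released structure: two simple spans AB and BC with a hinge at B.
Discontinuity in slope at B on the released structure — sum the simple-span end rotations:
  span AB: point load 57 at a = 0.38: Pab(L + a)/(6LEI) = 10.66/EI
  relative rotation θ_0 = (10.66 + 0)/EI = 10.66/EI
A unit hogging moment at B produces rotation L₁/(3EI) + L₂/(3EI) = 4.567/EI.
Compatibility: M_B·(L₁+L₂)/(3EI) = θ_0, giving M_B = 2.333 kN·m (hogging).

M_B = 2.333 kN·m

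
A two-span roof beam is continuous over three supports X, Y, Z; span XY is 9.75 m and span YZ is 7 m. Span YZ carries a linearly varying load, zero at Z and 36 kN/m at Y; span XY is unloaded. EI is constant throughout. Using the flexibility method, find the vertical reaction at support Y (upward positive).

Take M_Y as the redundant. Released structure: two simple spans XY and YZ with a hinge at Y.
End slopes at the hinge Y, treating each span as simply supported:
  span YZ: triangular load, peak 36: w₀L³/(45EI) = 274.4/EI
  relative rotation θ_0 = (0 + 274.4)/EI = 274.4/EI
A unit hogging moment at Y produces rotation L₁/(3EI) + L₂/(3EI) = 5.583/EI.
Slope continuity at Y: θ_0 = M_Y·5.583/EI, so M_Y = 274.4/5.583 = 49.15 kN·m (hogging).
Span XY, ΣM about X with M_Y applied at Y: R_Y^{XY}·9.75 = 0 + 49.15, so R_Y^{XY} = 5.041 kN and R_X = 0 − 5.041 = -5.041 kN.
Span YZ, ΣM about Z: R_Y^{YZ}·7 = 588 + 49.15, so R_Y^{YZ} = 91.02 kN and R_Z = 126 − 91.02 = 34.98 kN.
R_Y = 5.041 + 91.02 = 96.06 kN.

R_Y = 96.06 kN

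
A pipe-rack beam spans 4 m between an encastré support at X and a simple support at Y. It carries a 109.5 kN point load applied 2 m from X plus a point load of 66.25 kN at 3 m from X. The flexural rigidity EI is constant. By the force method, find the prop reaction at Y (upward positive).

Release the roller at Y. Primary structure: cantilever fixed at X.
Free-end deflection of the primary structure under the applied loading (downward +):
  point load 109.5 at a = 2: Pa²(3L − a)/(6EI) = 730/EI
  point load 66.25 at a = 3: Pa²(3L − a)/(6EI) = 894.4/EI
  δ_0 = 1624/EI
Flexibility coefficient — unit upward force at Y: δ_{YY} = L³/(3EI) = 21.33/EI.
Compatibility at Y: δ_0 − R_Y·δ_{YY} = 0, so R_Y = 1624/21.33 = 76.14 kN.

R_Y = 76.14 kN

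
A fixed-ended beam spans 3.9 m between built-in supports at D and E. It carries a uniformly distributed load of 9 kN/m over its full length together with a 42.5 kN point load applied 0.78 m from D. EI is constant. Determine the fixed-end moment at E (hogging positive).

M_E = 16.71 kN·m

Release both end moments; the primary structure is a simply-supported span DE with redundants M_D and M_E.
On the primary (simply-supported) span, the end slopes from the loading are:
  at D: UDL 9: wL³/(24EI) = 22.24/EI
  at E: UDL 9: wL³/(24EI) = 22.24/EI
  at D: point load 42.5 at a = 0.78: Pab(L + b)/(6LEI) = 31.03/EI
  at E: point load 42.5 at a = 0.78: Pab(L + a)/(6LEI) = 20.69/EI
  θ_D0 = 53.27/EI,  θ_E0 = 42.93/EI
Flexibility coefficients: a unit moment at one end gives L/(3EI) there and L/(6EI) at the far end, so f₁₁ = f₂₂ = 1.3/EI and f₁₂ = f₂₁ = 0.65/EI.
Compatibility — zero rotation at each built-in end:
  1.3 M_D + 0.65 M_E = 53.27
  0.65 M_D + 1.3 M_E = 42.93
Solving the pair gives M_D = 32.62 kN·m and M_E = 16.71 kN·m (hogging).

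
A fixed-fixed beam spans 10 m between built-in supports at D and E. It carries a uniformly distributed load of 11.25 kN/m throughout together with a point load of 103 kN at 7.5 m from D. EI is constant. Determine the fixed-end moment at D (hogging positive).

M_D = 142 kN·m

Release both end moments; the primary structure is a simply-supported span DE with redundants M_D and M_E.
End rotations of the released simple span under the applied load (×1/EI):
  at D: UDL 11.25: wL³/(24EI) = 468.8/EI
  at E: UDL 11.25: wL³/(24EI) = 468.8/EI
  at D: point load 103 at a = 7.5: Pab(L + b)/(6LEI) = 402.3/EI
  at E: point load 103 at a = 7.5: Pab(L + a)/(6LEI) = 563.3/EI
  θ_D0 = 871.1/EI,  θ_E0 = 1032/EI
Flexibility coefficients: a unit moment at one end gives L/(3EI) there and L/(6EI) at the far end, so f₁₁ = f₂₂ = 3.333/EI and f₁₂ = f₂₁ = 1.667/EI.
Compatibility — zero rotation at each built-in end:
  3.333 M_D + 1.667 M_E = 871.1
  1.667 M_D + 3.333 M_E = 1032
Solving the pair gives M_D = 142 kN·m and M_E = 238.6 kN·m (hogging).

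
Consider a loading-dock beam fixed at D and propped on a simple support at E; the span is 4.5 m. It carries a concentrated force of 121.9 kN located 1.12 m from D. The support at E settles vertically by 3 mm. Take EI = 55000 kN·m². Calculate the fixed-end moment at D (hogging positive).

M_D = 114.2 kN·m

Choose R_E as the redundant. The primary structure is the cantilever fixed at D.
Free-end deflection of the primary structure under the applied loading (downward +):
  point load 121.9 at a = 1.12: Pa²(3L − a)/(6EI) = 315.5/EI
Flexibility coefficient — unit upward force at E: δ_{EE} = L³/(3EI) = 30.38/EI.
With EI = 55000 kN·m²: δ_0 = 0.005736 m and δ_{EE} = 0.000552 m/kN.
Compatibility — the beam at E must follow the support down by 0.003 m: δ_0 − R_E·δ_{EE} = 0.003, so R_E = (0.005736 − 0.003)/0.000552 = 4.955 kN.
Moment equilibrium about D: M_D = Σ(load moments about D) − R_E·L = 136.5 − 4.955×4.5 = 114.2 kN·m.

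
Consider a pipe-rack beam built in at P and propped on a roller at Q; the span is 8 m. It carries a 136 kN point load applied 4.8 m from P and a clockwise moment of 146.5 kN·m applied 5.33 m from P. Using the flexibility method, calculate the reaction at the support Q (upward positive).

Remove the prop at Q; the released (primary) structure is a cantilever built in at P.
Downward deflection at the released point Q due to the loads:
  point load 136 at a = 4.8: Pa²(3L − a)/(6EI) = 10027/EI
  clockwise couple 146.5 at a = 5.33: M₀a(2L − a)/(2EI) = 4166/EI
  δ_0 = 14193/EI
Flexibility coefficient — unit upward force at Q: δ_{QQ} = L³/(3EI) = 170.7/EI.
The prop prevents deflection at Q: R_Q = δ_0/δ_{QQ} = 14193/170.7 = 83.16 kN.

R_Q = 83.16 kN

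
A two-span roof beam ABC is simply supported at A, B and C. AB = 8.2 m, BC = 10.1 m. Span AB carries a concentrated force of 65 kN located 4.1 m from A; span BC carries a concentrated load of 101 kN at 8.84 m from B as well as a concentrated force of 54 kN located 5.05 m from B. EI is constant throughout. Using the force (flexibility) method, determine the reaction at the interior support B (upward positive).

R_B = 102.1 kN

Insert a hinge at B; M_B is the redundant, and each span becomes simply supported.
Rotations at B on the released spans (each span's end-slope, ×1/EI):
  span AB: point load 65 at a = 4.1: Pab(L + a)/(6LEI) = 273.2/EI
  span BC: point load 101 at a = 8.84: Pab(L + b)/(6LEI) = 210.9/EI
  span BC: point load 54 at a = 5.05: Pab(L + b)/(6LEI) = 344.3/EI
  relative rotation θ_0 = (273.2 + 555.2)/EI = 828.3/EI
A unit hogging moment at B produces rotation L₁/(3EI) + L₂/(3EI) = 6.1/EI.
Slope continuity at B: θ_0 = M_B·6.1/EI, so M_B = 828.3/6.1 = 135.8 kN·m (hogging).
Span AB, ΣM about A with M_B applied at B: R_B^{AB}·8.2 = 266.5 + 135.8, so R_B^{AB} = 49.06 kN and R_A = 65 − 49.06 = 15.94 kN.
Span BC, ΣM about C: R_B^{BC}·10.1 = 400 + 135.8, so R_B^{BC} = 53.04 kN and R_C = 155 − 53.04 = 102 kN.
R_B = 49.06 + 53.04 = 102.1 kN.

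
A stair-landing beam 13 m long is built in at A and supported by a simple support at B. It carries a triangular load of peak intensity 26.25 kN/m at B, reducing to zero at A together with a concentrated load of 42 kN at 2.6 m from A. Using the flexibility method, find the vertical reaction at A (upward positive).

R_A = 116.4 kN

Take the reaction at B as the redundant and release it; the primary structure is a cantilever fixed at A.
Primary-structure tip deflection at B by superposition:
  triangular load, peak 26.25 at the free end: 11w₀L⁴/(120EI) = 68725/EI
  point load 42 at a = 2.6: Pa²(3L − a)/(6EI) = 1722/EI
  δ_0 = 70447/EI
Tip deflection under a unit load at B: L³/(3EI) = 732.3/EI.
Compatibility at B: δ_0 − R_B·δ_{BB} = 0, so R_B = 70447/732.3 = 96.2 kN.
Vertical equilibrium: R_A = ΣP − R_B = 212.6 − 96.2 = 116.4 kN.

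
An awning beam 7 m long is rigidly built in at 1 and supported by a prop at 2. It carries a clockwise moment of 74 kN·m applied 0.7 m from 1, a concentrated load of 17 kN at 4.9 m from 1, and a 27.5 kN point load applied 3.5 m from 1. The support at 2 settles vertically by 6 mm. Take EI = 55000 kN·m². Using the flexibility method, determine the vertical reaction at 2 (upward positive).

R_2 = 18.3 kN

Take the reaction at 2 as the redundant and release it; the primary structure is a cantilever fixed at 1.
Downward deflection at the released point 2 due to the loads:
  clockwise couple 74 at a = 0.7: M₀a(2L − a)/(2EI) = 344.5/EI
  point load 17 at a = 4.9: Pa²(3L − a)/(6EI) = 1095/EI
  point load 27.5 at a = 3.5: Pa²(3L − a)/(6EI) = 982.6/EI
  δ_0 = 2422/EI
Tip deflection under a unit load at 2: L³/(3EI) = 114.3/EI.
With EI = 55000 kN·m²: δ_0 = 0.044041 m and δ_{22} = 0.002079 m/kN.
Compatibility — the beam at 2 must follow the support down by 0.006 m: δ_0 − R_2·δ_{22} = 0.006, so R_2 = (0.044041 − 0.006)/0.002079 = 18.3 kN.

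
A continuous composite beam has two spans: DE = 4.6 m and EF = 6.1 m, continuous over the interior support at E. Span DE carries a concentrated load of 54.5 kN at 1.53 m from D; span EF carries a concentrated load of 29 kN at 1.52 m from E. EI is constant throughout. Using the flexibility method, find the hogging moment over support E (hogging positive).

Release continuity at E by inserting a hinge; the redundant is the internal moment M_E. The primary structure is two simply-supported spans DE and EF.
Rotations at E on the released spans (each span's end-slope, ×1/EI):
  span DE: point load 54.5 at a = 1.53: Pab(L + a)/(6LEI) = 56.86/EI
  span EF: point load 29 at a = 1.52: Pab(L + b)/(6LEI) = 58.91/EI
  relative rotation θ_0 = (56.86 + 58.91)/EI = 115.8/EI
A unit hogging moment at E produces rotation L₁/(3EI) + L₂/(3EI) = 3.567/EI.
Compatibility: M_E·(L₁+L₂)/(3EI) = θ_0, giving M_E = 32.46 kN·m (hogging).

M_E = 32.46 kN·m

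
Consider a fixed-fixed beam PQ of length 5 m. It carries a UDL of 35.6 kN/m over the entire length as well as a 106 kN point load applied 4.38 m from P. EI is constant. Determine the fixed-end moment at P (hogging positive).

M_P = 81.31 kN·m

Take the two fixed-end moments M_P, M_Q as redundants; the released structure is the simple span PQ.
Simple-span end rotations at P and Q under the given loads:
  at P: UDL 35.6: wL³/(24EI) = 185.4/EI
  at Q: UDL 35.6: wL³/(24EI) = 185.4/EI
  at P: point load 106 at a = 4.38: Pab(L + b)/(6LEI) = 53.92/EI
  at Q: point load 106 at a = 4.38: Pab(L + a)/(6LEI) = 90/EI
  θ_P0 = 239.3/EI,  θ_Q0 = 275.4/EI
Flexibility coefficients: a unit moment at one end gives L/(3EI) there and L/(6EI) at the far end, so f₁₁ = f₂₂ = 1.667/EI and f₁₂ = f₂₁ = 0.8333/EI.
Compatibility — zero rotation at each built-in end:
  1.667 M_P + 0.8333 M_Q = 239.3
  0.8333 M_P + 1.667 M_Q = 275.4
Solving the pair gives M_P = 81.31 kN·m and M_Q = 124.6 kN·m (hogging).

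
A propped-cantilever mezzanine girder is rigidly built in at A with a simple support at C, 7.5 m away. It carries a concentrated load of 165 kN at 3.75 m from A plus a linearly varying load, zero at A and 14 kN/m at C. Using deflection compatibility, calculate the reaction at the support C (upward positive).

Remove the prop at C; the released (primary) structure is a cantilever built in at A.
Deflection at C on the released cantilever, summing each load's contribution:
  point load 165 at a = 3.75: Pa²(3L − a)/(6EI) = 7251/EI
  triangular load, peak 14 at the free end: 11w₀L⁴/(120EI) = 4061/EI
  δ_0 = 11312/EI
Flexibility coefficient — unit upward force at C: δ_{CC} = L³/(3EI) = 140.6/EI.
Compatibility at C: δ_0 − R_C·δ_{CC} = 0, so R_C = 11312/140.6 = 80.44 kN.

R_C = 80.44 kN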